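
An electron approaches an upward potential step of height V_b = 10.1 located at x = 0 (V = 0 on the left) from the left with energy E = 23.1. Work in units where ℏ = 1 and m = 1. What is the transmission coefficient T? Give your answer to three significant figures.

T = 0.980

The wavenumbers are k₁ = √(2mE)/ℏ = 6.797 on the left and k₂ = √(2m(E − V_b))/ℏ = 5.099 on the right.
Continuity of ψ and ψ′ at the step yields the reflection amplitude r = (k₁ − k₂)/(k₁ + k₂) = 0.1427; thus R = |r|² = 0.02037, T = 0.9796.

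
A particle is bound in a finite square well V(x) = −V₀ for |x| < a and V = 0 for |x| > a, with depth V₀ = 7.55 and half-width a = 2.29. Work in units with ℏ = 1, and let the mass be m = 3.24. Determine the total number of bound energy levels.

Define the well-strength parameter z₀ = (a/ℏ)√(2mV₀) = 2.29 × √(2·3.24·7.55) = 16.02.
A new bound state (alternating even/odd) appears each time z₀ passes a multiple of π/2, so N = ⌊2z₀/π⌋ + 1 = ⌊10.20⌋ + 1 = 11.

N = 11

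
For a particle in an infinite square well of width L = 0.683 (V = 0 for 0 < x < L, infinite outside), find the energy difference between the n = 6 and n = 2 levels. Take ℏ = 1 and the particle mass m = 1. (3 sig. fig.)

E_n = n²π²ℏ²/(2mL²), so ΔE = (6² − 2²) π²ℏ²/(2mL²).
ΔE = 32 × π² / (2 × 1 × 0.683²) = 338.5.

ΔE = 339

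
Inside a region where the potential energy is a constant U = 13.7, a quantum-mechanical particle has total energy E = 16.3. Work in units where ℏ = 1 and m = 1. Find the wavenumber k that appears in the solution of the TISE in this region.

k = 2.28

With E > U the solution is oscillatory, ψ ∝ e^{±ikx} with k = √(2m(E − U))/ℏ.
k = √(2 × 1 × 2.6) = 2.280.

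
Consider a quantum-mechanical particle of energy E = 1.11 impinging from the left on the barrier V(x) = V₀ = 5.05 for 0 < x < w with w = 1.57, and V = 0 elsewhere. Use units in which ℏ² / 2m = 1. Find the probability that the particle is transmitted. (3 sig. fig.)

Since E < V₀ the interior solution is evanescent with decay constant κ = √(2m(V₀ − E))/ℏ = 1.985.
κw = 3.116, sinh(κw) = 11.26.
Matching ψ, ψ′ at both faces gives T = [1 + V₀² sinh²(κw) / (4E(V₀ − E))]⁻¹ = 1/185.8 = 0.00538.

T = 0.00538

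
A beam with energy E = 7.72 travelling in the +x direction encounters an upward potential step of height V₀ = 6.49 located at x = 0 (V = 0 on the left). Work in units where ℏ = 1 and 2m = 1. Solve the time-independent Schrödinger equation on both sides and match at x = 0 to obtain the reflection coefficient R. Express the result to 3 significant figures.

R = 0.184

On each side the TISE gives plane waves with k = √(2m(E − V))/ℏ: k₁ = √(2·½·7.72) = 2.778, k₂ = √(2·½·1.23) = 1.109.
Continuity of ψ and ψ′ at the step yields the reflection amplitude r = (k₁ − k₂)/(k₁ + k₂) = 0.4294; thus R = |r|² = 0.1844, T = 0.8156.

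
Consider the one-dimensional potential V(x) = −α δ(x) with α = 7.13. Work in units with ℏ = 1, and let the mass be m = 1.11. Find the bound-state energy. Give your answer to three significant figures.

E = -28.2

The bound state is ψ(x) = √κ e^{−κ|x|}. The derivative jump ψ'(0⁺) − ψ'(0⁻) = −(2mα/ℏ²)ψ(0) fixes κ = mα/ℏ² = 7.914.
Then E = −ℏ²κ²/(2m) = −mα²/(2ℏ²) = -28.21.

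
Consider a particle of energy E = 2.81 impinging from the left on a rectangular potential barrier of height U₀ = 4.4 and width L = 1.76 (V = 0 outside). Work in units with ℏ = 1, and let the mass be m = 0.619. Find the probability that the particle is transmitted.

Since E < U₀ the interior solution is evanescent with decay constant κ = √(2m(U₀ − E))/ℏ = 1.403.
κL = 2.469, sinh(κL) = 5.865.
The exact tunnelling result is T⁻¹ = 1 + U₀² sinh²(κL) / [4E(U₀ − E)] = 38.26, so T = 0.0261.

T = 0.0261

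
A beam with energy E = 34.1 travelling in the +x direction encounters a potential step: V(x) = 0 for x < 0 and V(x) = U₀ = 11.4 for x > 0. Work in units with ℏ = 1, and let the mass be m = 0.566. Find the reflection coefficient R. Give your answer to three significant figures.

R = 0.0103

On each side the TISE gives plane waves with k = √(2m(E − V))/ℏ: k₁ = √(2·0.566·34.1) = 6.213, k₂ = √(2·0.566·22.7) = 5.069.
Continuity of ψ and ψ′ at the step yields the reflection amplitude r = (k₁ − k₂)/(k₁ + k₂) = 0.1014; thus R = |r|² = 0.01028, T = 0.9897.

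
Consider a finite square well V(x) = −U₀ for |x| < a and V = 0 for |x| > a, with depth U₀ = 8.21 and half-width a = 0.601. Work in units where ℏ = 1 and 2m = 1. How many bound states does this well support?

N = 2

The dimensionless depth is z₀ = a√(2mU₀)/ℏ = 0.601 × √(8.210) = 1.722.
The even/odd transcendental equations gain one root per π/2 in z₀, giving N = 1 + ⌊2z₀/π⌋ = 1 + ⌊1.096⌋ = 2.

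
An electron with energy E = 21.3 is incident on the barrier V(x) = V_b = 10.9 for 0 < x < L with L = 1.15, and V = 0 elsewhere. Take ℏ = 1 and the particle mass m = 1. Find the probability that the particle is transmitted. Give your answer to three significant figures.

T = 0.909

E > V_b: inside the barrier k₂ = √(2m(E − V_b))/ℏ = 4.561, k₂L = 5.245.
Matching at both interfaces gives T⁻¹ = 1 + V_b² sin²(k₂L) / [4E(E − V_b)] = 1.100, hence T = 0.909.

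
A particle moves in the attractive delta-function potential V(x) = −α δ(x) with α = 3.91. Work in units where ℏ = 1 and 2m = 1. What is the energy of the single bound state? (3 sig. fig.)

The bound state is ψ(x) = √κ e^{−κ|x|}. The derivative jump ψ'(0⁺) − ψ'(0⁻) = −(2mα/ℏ²)ψ(0) fixes κ = mα/ℏ² = 1.955.
Then E = −ℏ²κ²/(2m) = −mα²/(2ℏ²) = -3.822.

E = -3.82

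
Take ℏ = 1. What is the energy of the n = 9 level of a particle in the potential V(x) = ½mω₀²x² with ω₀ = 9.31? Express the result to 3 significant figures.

E = 88.4

Using E_n = (n + ½)ℏω₀: E_9 = 9.5 × 9.31 = 88.45.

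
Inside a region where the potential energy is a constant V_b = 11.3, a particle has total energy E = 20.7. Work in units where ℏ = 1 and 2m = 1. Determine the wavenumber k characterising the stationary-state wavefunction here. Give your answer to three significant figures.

k = 3.07

With E > V_b the solution is oscillatory, ψ ∝ e^{±ikx} with k = √(2m(E − V_b))/ℏ.
k = √(2 × 0.5 × 9.4) = 3.066.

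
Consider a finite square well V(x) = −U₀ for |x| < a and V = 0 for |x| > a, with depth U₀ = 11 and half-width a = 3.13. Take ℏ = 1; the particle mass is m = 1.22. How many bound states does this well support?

Define the well-strength parameter z₀ = (a/ℏ)√(2mU₀) = 3.13 × √(2·1.22·11) = 16.22.
The even/odd transcendental equations gain one root per π/2 in z₀, giving N = 1 + ⌊2z₀/π⌋ = 1 + ⌊10.32⌋ = 11.

N = 11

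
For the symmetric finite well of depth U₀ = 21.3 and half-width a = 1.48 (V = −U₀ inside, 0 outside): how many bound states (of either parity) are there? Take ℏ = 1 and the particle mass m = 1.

N = 7

The dimensionless depth is z₀ = a√(2mU₀)/ℏ = 1.48 × √(42.60) = 9.660.
The even/odd transcendental equations gain one root per π/2 in z₀, giving N = 1 + ⌊2z₀/π⌋ = 1 + ⌊6.150⌋ = 7.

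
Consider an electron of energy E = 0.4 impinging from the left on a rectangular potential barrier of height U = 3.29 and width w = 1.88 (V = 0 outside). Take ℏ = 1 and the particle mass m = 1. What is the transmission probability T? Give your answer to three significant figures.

Since E < U the interior solution is evanescent with decay constant κ = √(2m(U − E))/ℏ = 2.404.
κw = 4.520, sinh(κw) = 45.90.
Matching ψ, ψ′ at both faces gives T = [1 + U² sinh²(κw) / (4E(U − E))]⁻¹ = 1/4934 = 0.000203.

T = 0.000203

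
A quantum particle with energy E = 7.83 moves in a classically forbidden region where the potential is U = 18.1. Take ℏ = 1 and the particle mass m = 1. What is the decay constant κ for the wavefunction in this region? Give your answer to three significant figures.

κ = 4.53

Since E < U the TISE in this region is ψ'' = κ²ψ with κ = √(2m(U − E))/ℏ.
κ = √(2 × 1 × 10.27) = 4.532.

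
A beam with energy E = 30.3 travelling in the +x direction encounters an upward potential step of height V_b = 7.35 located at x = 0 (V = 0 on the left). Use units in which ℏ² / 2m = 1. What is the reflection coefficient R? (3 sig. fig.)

The wavenumbers are k₁ = √(2mE)/ℏ = 5.505 on the left and k₂ = √(2m(E − V_b))/ℏ = 4.791 on the right.
Continuity of ψ and ψ′ at the step yields the reflection amplitude r = (k₁ − k₂)/(k₁ + k₂) = 0.06935; thus R = |r|² = 0.004809, T = 0.9952.

R = 0.00481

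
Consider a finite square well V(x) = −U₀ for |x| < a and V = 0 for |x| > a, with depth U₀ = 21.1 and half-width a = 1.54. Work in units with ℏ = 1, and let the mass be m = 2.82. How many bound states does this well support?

The dimensionless depth is z₀ = a√(2mU₀)/ℏ = 1.54 × √(119.0) = 16.80.
The even/odd transcendental equations gain one root per π/2 in z₀, giving N = 1 + ⌊2z₀/π⌋ = 1 + ⌊10.70⌋ = 11.

N = 11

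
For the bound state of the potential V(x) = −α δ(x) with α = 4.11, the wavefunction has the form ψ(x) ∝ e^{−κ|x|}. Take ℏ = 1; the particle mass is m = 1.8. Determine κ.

Integrate −(ℏ²/2m)ψ'' − αδ(x)ψ = Eψ from −ε to +ε: the ψ'' term gives ψ'(0⁺) − ψ'(0⁻) and the δ term gives −(2mα/ℏ²)ψ(0).
With ψ ∝ e^{−κ|x|} this yields −2κ = −2mα/ℏ², so κ = mα/ℏ² = 7.398.

κ = 7.40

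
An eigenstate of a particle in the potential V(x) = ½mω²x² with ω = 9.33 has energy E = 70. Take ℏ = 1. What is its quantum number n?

n = 7

Invert E_n = (n + ½)ℏω: n = E/ℏω − ½ = 7.003, so n = 7.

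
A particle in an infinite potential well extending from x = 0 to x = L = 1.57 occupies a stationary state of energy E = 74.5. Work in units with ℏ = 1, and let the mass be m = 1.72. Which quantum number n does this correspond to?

For an infinite well E_n = n²π²ℏ²/(2mL²), so n = (L/πℏ)√(2mE).
n = (1.57/π) × √(2 × 1.72 × 74.5) = 8.000 → n = 8.

n = 8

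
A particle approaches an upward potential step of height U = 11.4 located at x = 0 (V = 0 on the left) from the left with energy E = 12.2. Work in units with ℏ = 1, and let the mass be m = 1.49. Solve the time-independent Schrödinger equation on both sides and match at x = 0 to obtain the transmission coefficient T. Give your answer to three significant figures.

T = 0.649

On each side the TISE gives plane waves with k = √(2m(E − V))/ℏ: k₁ = √(2·1.49·12.2) = 6.030, k₂ = √(2·1.49·0.8) = 1.544.
Continuity of ψ and ψ′ at the step yields the reflection amplitude r = (k₁ − k₂)/(k₁ + k₂) = 0.5923; thus R = |r|² = 0.3508, T = 0.6492.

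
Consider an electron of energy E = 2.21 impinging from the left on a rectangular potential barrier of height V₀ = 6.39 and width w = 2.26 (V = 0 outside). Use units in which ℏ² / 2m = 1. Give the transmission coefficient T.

T = 0.000351

Since E < V₀ the interior solution is evanescent with decay constant κ = √(2m(V₀ − E))/ℏ = 2.045.
κw = 4.621, sinh(κw) = 50.77.
Matching ψ, ψ′ at both faces gives T = [1 + V₀² sinh²(κw) / (4E(V₀ − E))]⁻¹ = 1/2849 = 0.000351.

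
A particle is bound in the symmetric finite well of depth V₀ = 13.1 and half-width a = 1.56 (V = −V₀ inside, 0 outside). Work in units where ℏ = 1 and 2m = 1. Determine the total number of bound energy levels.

N = 4

The dimensionless depth is z₀ = a√(2mV₀)/ℏ = 1.56 × √(13.10) = 5.646.
A new bound state (alternating even/odd) appears each time z₀ passes a multiple of π/2, so N = ⌊2z₀/π⌋ + 1 = ⌊3.595⌋ + 1 = 4.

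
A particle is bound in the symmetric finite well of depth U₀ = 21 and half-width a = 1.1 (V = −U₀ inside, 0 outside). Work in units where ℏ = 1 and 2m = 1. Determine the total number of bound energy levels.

Define the well-strength parameter z₀ = (a/ℏ)√(2mU₀) = 1.1 × √(2·0.5·21) = 5.041.
The even/odd transcendental equations gain one root per π/2 in z₀, giving N = 1 + ⌊2z₀/π⌋ = 1 + ⌊3.209⌋ = 4.

N = 4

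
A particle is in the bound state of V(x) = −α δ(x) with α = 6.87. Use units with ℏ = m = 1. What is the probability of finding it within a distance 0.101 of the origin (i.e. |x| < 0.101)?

The normalised bound state is ψ = √κ e^{−κ|x|} with κ = mα/ℏ² = 6.870.
P(|x| < d) = ∫_{−d}^{d} κ e^{−2κ|x|} dx = 1 − e^{−2κd} = 1 − e^{−1.388} = 0.7504.

P = 0.750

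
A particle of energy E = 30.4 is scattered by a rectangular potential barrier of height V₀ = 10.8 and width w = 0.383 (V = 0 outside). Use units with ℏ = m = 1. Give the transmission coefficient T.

T = 0.978

Above the barrier the interior wavenumber is k₂ = √(2m(E − V₀))/ℏ = 6.261, giving phase k₂w = 2.398.
T = [1 + V₀² sin²(k₂w) / (4E(E − V₀))]⁻¹ = 1/1.022 = 0.978.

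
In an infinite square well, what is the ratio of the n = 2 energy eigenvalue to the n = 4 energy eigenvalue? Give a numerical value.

0.25

Since E_n ∝ n², the ratio is (2/4)² = 0.25.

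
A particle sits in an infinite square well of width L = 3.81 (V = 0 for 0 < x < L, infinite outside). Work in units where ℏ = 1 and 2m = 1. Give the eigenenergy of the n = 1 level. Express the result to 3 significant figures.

E = 0.680

Requiring ψ(0) = ψ(L) = 0 quantises k = nπ/L, hence E_n = ℏ²k²/2m = n²π²ℏ²/(2mL²).
E_1 = 1² × π² / (2 × 0.5 × 3.81²) = 0.6799.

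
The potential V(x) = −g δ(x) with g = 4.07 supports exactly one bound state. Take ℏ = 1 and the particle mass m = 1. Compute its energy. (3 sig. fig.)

The bound state is ψ(x) = √κ e^{−κ|x|}. The derivative jump ψ'(0⁺) − ψ'(0⁻) = −(2mg/ℏ²)ψ(0) fixes κ = mg/ℏ² = 4.070.
Then E = −ℏ²κ²/(2m) = −mg²/(2ℏ²) = -8.282.

E = -8.28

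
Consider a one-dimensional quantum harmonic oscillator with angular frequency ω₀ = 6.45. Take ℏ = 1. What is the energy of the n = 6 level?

The oscillator eigenvalues are E_n = ℏω₀(n + ½), so E_6 = 6.45 × 6.5 = 41.93.

E = 41.9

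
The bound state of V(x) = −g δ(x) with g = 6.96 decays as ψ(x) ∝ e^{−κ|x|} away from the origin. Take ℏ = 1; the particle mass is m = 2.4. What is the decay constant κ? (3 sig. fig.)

Integrate −(ℏ²/2m)ψ'' − gδ(x)ψ = Eψ from −ε to +ε: the ψ'' term gives ψ'(0⁺) − ψ'(0⁻) and the δ term gives −(2mg/ℏ²)ψ(0).
With ψ ∝ e^{−κ|x|} this yields −2κ = −2mg/ℏ², so κ = mg/ℏ² = 16.70.

κ = 16.7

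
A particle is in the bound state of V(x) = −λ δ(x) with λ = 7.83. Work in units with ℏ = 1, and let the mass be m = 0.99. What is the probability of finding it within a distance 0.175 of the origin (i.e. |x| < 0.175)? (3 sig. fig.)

The normalised bound state is ψ = √κ e^{−κ|x|} with κ = mλ/ℏ² = 7.752.
P(|x| < d) = ∫_{−d}^{d} κ e^{−2κ|x|} dx = 1 − e^{−2κd} = 1 − e^{−2.713} = 0.9337.

P = 0.934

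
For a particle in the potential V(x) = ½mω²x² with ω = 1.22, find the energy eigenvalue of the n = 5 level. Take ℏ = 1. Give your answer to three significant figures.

E = 6.71

Using E_n = (n + ½)ℏω: E_5 = 5.5 × 1.22 = 6.710.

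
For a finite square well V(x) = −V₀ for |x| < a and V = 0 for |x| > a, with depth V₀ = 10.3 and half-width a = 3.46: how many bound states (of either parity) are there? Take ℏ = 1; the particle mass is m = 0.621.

The dimensionless depth is z₀ = a√(2mV₀)/ℏ = 3.46 × √(12.79) = 12.38.
A new bound state (alternating even/odd) appears each time z₀ passes a multiple of π/2, so N = ⌊2z₀/π⌋ + 1 = ⌊7.878⌋ + 1 = 8.

N = 8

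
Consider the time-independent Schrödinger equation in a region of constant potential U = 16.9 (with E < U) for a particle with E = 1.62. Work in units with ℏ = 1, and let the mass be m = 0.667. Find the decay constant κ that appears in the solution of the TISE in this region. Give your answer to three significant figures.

κ = 4.51

Since E < U the TISE in this region is ψ'' = κ²ψ with κ = √(2m(U − E))/ℏ.
κ = √(2 × 0.667 × 15.28) = 4.515.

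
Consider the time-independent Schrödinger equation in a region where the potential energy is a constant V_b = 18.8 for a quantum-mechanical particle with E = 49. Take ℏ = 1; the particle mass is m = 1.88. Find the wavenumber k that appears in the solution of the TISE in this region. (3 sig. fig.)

k = 10.7

With E > V_b the solution is oscillatory, ψ ∝ e^{±ikx} with k = √(2m(E − V_b))/ℏ.
k = √(2 × 1.88 × 30.2) = 10.66.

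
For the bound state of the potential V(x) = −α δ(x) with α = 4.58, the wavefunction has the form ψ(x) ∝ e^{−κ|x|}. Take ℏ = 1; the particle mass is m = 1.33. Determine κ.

Integrating the TISE across x = 0 gives the cusp condition ψ'(0⁺) − ψ'(0⁻) = −(2mα/ℏ²)ψ(0).
With ψ ∝ e^{−κ|x|} this yields −2κ = −2mα/ℏ², so κ = mα/ℏ² = 6.091.

κ = 6.09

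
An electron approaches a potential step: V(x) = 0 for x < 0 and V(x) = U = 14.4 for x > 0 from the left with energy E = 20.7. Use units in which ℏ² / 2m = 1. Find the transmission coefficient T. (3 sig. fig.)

On each side the TISE gives plane waves with k = √(2m(E − V))/ℏ: k₁ = √(2·½·20.7) = 4.550, k₂ = √(2·½·6.3) = 2.510.
Continuity of ψ and ψ′ at the step yields the reflection amplitude r = (k₁ − k₂)/(k₁ + k₂) = 0.2889; thus R = |r|² = 0.08348, T = 0.9165.

T = 0.917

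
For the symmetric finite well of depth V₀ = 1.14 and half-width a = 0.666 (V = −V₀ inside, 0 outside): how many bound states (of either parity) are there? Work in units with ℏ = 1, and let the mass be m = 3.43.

N = 2

The dimensionless depth is z₀ = a√(2mV₀)/ℏ = 0.666 × √(7.820) = 1.862.
A new bound state (alternating even/odd) appears each time z₀ passes a multiple of π/2, so N = ⌊2z₀/π⌋ + 1 = ⌊1.186⌋ + 1 = 2.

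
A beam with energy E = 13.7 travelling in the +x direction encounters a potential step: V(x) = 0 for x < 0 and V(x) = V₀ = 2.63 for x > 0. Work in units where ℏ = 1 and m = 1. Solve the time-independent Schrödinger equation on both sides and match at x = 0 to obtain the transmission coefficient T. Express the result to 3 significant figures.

The wavenumbers are k₁ = √(2mE)/ℏ = 5.235 on the left and k₂ = √(2m(E − V₀))/ℏ = 4.705 on the right.
Continuity of ψ and ψ′ at the step yields the reflection amplitude r = (k₁ − k₂)/(k₁ + k₂) = 0.05324; thus R = |r|² = 0.002834, T = 0.9972.

T = 0.997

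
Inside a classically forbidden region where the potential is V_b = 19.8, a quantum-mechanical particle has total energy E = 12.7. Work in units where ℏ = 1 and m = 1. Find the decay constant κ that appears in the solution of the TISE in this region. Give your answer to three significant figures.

Since E < V_b the TISE in this region is ψ'' = κ²ψ with κ = √(2m(V_b − E))/ℏ.
κ = √(2 × 1 × 7.1) = 3.768.

κ = 3.77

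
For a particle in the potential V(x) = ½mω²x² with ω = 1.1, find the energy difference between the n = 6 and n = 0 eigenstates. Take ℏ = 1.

ΔE = 6.60

E_n = ℏω(n + ½), so ΔE = (6 − 0) ℏω = 6 × 1.1 = 6.600.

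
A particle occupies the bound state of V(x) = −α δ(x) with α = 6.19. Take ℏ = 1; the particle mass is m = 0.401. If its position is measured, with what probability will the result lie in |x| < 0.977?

The normalised bound state is ψ = √κ e^{−κ|x|} with κ = mα/ℏ² = 2.482.
P(|x| < d) = ∫_{−d}^{d} κ e^{−2κ|x|} dx = 1 − e^{−2κd} = 1 − e^{−4.850} = 0.9922.

P = 0.992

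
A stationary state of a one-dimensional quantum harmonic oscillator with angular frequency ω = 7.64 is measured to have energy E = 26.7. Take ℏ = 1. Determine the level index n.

Invert E_n = (n + ½)ℏω: n = E/ℏω − ½ = 2.995, so n = 3.

n = 3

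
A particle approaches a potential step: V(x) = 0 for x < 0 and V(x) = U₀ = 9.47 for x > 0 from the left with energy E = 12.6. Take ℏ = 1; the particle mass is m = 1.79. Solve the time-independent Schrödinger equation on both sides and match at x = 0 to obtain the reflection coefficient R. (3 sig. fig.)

R = 0.112

On each side the TISE gives plane waves with k = √(2m(E − V))/ℏ: k₁ = √(2·1.79·12.6) = 6.716, k₂ = √(2·1.79·3.13) = 3.347.
Matching ψ and ψ′ at x = 0 gives r = (k₁ − k₂)/(k₁ + k₂), so R = r² = 0.1121 and T = 1 − R = 0.8879.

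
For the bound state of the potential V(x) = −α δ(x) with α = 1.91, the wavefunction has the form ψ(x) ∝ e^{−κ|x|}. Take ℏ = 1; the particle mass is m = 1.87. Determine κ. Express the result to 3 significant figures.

Integrate −(ℏ²/2m)ψ'' − αδ(x)ψ = Eψ from −ε to +ε: the ψ'' term gives ψ'(0⁺) − ψ'(0⁻) and the δ term gives −(2mα/ℏ²)ψ(0).
With ψ ∝ e^{−κ|x|} this yields −2κ = −2mα/ℏ², so κ = mα/ℏ² = 3.572.

κ = 3.57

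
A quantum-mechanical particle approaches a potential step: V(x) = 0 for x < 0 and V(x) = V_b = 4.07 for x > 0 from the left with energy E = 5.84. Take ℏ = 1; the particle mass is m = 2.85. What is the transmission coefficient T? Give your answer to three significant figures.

On each side the TISE gives plane waves with k = √(2m(E − V))/ℏ: k₁ = √(2·2.85·5.84) = 5.770, k₂ = √(2·2.85·1.77) = 3.176.
Matching ψ and ψ′ at x = 0 gives r = (k₁ − k₂)/(k₁ + k₂), so R = r² = 0.08403 and T = 1 − R = 0.9160.

T = 0.916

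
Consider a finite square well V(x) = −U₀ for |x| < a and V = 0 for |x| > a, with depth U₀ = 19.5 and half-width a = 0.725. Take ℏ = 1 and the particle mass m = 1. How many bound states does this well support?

Define the well-strength parameter z₀ = (a/ℏ)√(2mU₀) = 0.725 × √(2·1·19.5) = 4.528.
A new bound state (alternating even/odd) appears each time z₀ passes a multiple of π/2, so N = ⌊2z₀/π⌋ + 1 = ⌊2.882⌋ + 1 = 3.

N = 3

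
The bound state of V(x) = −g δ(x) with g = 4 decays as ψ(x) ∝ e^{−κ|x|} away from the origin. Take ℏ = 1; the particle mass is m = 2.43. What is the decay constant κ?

Integrating the TISE across x = 0 gives the cusp condition ψ'(0⁺) − ψ'(0⁻) = −(2mg/ℏ²)ψ(0).
With ψ ∝ e^{−κ|x|} this yields −2κ = −2mg/ℏ², so κ = mg/ℏ² = 9.720.

κ = 9.72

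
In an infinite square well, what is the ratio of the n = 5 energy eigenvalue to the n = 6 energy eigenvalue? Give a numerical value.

0.694444

Since E_n ∝ n², the ratio is (5/6)² = 0.694444.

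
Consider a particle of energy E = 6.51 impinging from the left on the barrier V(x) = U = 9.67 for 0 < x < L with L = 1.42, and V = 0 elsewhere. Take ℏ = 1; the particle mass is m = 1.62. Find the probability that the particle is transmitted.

T = 0.000398

E < U: inside the barrier ψ ∝ e^{±κx} with κ = √(2m(U − E))/ℏ = 3.200.
κL = 4.544, sinh(κL) = 47.01.
Matching ψ, ψ′ at both faces gives T = [1 + U² sinh²(κL) / (4E(U − E))]⁻¹ = 1/2512 = 0.000398.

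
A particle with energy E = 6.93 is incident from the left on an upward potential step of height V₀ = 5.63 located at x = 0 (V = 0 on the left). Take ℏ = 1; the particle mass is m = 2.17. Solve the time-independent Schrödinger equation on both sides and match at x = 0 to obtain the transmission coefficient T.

T = 0.844

On each side the TISE gives plane waves with k = √(2m(E − V))/ℏ: k₁ = √(2·2.17·6.93) = 5.484, k₂ = √(2·2.17·1.3) = 2.375.
Matching ψ and ψ′ at x = 0 gives r = (k₁ − k₂)/(k₁ + k₂), so R = r² = 0.1565 and T = 1 − R = 0.8435.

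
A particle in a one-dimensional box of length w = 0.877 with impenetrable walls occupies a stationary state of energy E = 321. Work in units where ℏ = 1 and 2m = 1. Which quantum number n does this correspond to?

n = 5

For an infinite well E_n = n²π²ℏ²/(2mw²), so n = (w/πℏ)√(2mE).
n = (0.877/π) × √(2 × 0.5 × 321) = 5.002 → n = 5.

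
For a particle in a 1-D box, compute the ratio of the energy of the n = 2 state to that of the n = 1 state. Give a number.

E_n = n²π²ℏ²/(2mL²) so the ratio is n₂²/n₁² = 4/1 = 4.

4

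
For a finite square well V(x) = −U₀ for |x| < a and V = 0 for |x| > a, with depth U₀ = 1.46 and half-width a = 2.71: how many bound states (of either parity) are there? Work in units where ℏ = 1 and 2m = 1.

N = 3

The dimensionless depth is z₀ = a√(2mU₀)/ℏ = 2.71 × √(1.460) = 3.275.
The even/odd transcendental equations gain one root per π/2 in z₀, giving N = 1 + ⌊2z₀/π⌋ = 1 + ⌊2.085⌋ = 3.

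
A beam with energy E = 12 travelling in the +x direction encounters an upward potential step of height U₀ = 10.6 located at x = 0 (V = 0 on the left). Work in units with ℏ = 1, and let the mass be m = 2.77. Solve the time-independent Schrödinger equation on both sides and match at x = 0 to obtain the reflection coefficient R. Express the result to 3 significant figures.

R = 0.241

On each side the TISE gives plane waves with k = √(2m(E − V))/ℏ: k₁ = √(2·2.77·12) = 8.154, k₂ = √(2·2.77·1.4) = 2.785.
Continuity of ψ and ψ′ at the step yields the reflection amplitude r = (k₁ − k₂)/(k₁ + k₂) = 0.4908; thus R = |r|² = 0.2409, T = 0.7591.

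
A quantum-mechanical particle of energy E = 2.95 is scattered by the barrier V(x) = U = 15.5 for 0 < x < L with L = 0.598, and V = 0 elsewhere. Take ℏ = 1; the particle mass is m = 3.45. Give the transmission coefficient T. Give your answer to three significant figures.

E < U: inside the barrier ψ ∝ e^{±κx} with κ = √(2m(U − E))/ℏ = 9.306.
κL = 5.565, sinh(κL) = 130.5.
The exact tunnelling result is T⁻¹ = 1 + U² sinh²(κL) / [4E(U − E)] = 27640, so T = 0.0000362.

T = 0.0000362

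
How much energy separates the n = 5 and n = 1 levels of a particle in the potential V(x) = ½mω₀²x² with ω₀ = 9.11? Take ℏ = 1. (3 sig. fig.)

E_n = ℏω₀(n + ½), so ΔE = (5 − 1) ℏω₀ = 4 × 9.11 = 36.44.

ΔE = 36.4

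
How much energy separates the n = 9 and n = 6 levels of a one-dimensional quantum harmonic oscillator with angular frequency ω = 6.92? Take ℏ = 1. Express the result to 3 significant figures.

ΔE = 20.8

E_n = ℏω(n + ½), so ΔE = (9 − 6) ℏω = 3 × 6.92 = 20.76.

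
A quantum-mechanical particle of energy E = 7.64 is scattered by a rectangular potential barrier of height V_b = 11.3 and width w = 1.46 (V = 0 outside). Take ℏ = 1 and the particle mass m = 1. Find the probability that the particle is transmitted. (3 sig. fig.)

T = 0.00130

Since E < V_b the interior solution is evanescent with decay constant κ = √(2m(V_b − E))/ℏ = 2.706.
κw = 3.950, sinh(κw) = 25.96.
The exact tunnelling result is T⁻¹ = 1 + V_b² sinh²(κw) / [4E(V_b − E)] = 770.4, so T = 0.00130.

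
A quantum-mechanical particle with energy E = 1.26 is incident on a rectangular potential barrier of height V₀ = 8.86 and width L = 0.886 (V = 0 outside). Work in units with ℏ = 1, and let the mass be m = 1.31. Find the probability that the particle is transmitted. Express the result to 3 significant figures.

Since E < V₀ the interior solution is evanescent with decay constant κ = √(2m(V₀ − E))/ℏ = 4.462.
κL = 3.954, sinh(κL) = 26.05.
Matching ψ, ψ′ at both faces gives T = [1 + V₀² sinh²(κL) / (4E(V₀ − E))]⁻¹ = 1/1392 = 0.000718.

T = 0.000718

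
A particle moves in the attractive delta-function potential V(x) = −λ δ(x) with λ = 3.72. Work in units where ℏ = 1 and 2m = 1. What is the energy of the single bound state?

For x ≠ 0 the bound state is ψ ∝ e^{−κ|x|}; integrating the TISE across the delta gives the cusp condition 2κ = 2mλ/ℏ², so κ = 1.860.
Then E = −ℏ²κ²/(2m) = −mλ²/(2ℏ²) = -3.460.

E = -3.46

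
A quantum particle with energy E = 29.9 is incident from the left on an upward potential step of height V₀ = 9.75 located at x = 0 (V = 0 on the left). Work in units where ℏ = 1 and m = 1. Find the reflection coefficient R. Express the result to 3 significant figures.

R = 0.00967

The wavenumbers are k₁ = √(2mE)/ℏ = 7.733 on the left and k₂ = √(2m(E − V₀))/ℏ = 6.348 on the right.
Continuity of ψ and ψ′ at the step yields the reflection amplitude r = (k₁ − k₂)/(k₁ + k₂) = 0.09834; thus R = |r|² = 0.009672, T = 0.9903.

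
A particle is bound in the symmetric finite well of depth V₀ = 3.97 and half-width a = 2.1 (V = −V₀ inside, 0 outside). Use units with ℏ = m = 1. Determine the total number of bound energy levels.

N = 4

The dimensionless depth is z₀ = a√(2mV₀)/ℏ = 2.1 × √(7.940) = 5.917.
A new bound state (alternating even/odd) appears each time z₀ passes a multiple of π/2, so N = ⌊2z₀/π⌋ + 1 = ⌊3.767⌋ + 1 = 4.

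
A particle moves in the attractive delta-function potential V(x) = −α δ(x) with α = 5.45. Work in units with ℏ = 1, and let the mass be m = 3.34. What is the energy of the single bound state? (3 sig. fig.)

E = -49.6

The bound state is ψ(x) = √κ e^{−κ|x|}. The derivative jump ψ'(0⁺) − ψ'(0⁻) = −(2mα/ℏ²)ψ(0) fixes κ = mα/ℏ² = 18.20.
Then E = −ℏ²κ²/(2m) = −mα²/(2ℏ²) = -49.60.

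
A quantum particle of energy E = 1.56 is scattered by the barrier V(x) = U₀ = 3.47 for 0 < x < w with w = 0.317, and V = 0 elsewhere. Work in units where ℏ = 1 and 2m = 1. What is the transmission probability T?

Since E < U₀ the interior solution is evanescent with decay constant κ = √(2m(U₀ − E))/ℏ = 1.382.
κw = 0.4381, sinh(κw) = 0.4523.
Matching ψ, ψ′ at both faces gives T = [1 + U₀² sinh²(κw) / (4E(U₀ − E))]⁻¹ = 1/1.207 = 0.829.

T = 0.829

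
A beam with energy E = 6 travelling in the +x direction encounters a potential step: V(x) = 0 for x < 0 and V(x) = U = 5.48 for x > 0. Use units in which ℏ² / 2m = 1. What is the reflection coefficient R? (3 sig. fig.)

R = 0.297

The wavenumbers are k₁ = √(2mE)/ℏ = 2.449 on the left and k₂ = √(2m(E − U))/ℏ = 0.7211 on the right.
Continuity of ψ and ψ′ at the step yields the reflection amplitude r = (k₁ − k₂)/(k₁ + k₂) = 0.5451; thus R = |r|² = 0.2972, T = 0.7028.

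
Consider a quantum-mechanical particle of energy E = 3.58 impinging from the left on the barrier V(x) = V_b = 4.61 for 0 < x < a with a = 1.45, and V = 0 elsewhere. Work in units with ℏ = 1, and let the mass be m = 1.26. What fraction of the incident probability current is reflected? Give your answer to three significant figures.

E < V_b: inside the barrier ψ ∝ e^{±κx} with κ = √(2m(V_b − E))/ℏ = 1.611.
κa = 2.336, sinh(κa) = 5.122.
The exact tunnelling result is T⁻¹ = 1 + V_b² sinh²(κa) / [4E(V_b − E)] = 38.80, so T = 0.0258.
R = 1 − T = 0.974.

R = 0.974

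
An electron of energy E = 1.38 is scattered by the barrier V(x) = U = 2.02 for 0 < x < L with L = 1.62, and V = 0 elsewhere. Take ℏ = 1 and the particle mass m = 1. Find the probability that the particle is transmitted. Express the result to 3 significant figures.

Since E < U the interior solution is evanescent with decay constant κ = √(2m(U − E))/ℏ = 1.131.
κL = 1.833, sinh(κL) = 3.046.
The exact tunnelling result is T⁻¹ = 1 + U² sinh²(κL) / [4E(U − E)] = 11.71, so T = 0.0854.

T = 0.0854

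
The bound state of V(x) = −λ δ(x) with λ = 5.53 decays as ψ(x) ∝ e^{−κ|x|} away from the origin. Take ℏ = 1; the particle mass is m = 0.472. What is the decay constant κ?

Integrate −(ℏ²/2m)ψ'' − λδ(x)ψ = Eψ from −ε to +ε: the ψ'' term gives ψ'(0⁺) − ψ'(0⁻) and the δ term gives −(2mλ/ℏ²)ψ(0).
With ψ ∝ e^{−κ|x|} this yields −2κ = −2mλ/ℏ², so κ = mλ/ℏ² = 2.610.

κ = 2.61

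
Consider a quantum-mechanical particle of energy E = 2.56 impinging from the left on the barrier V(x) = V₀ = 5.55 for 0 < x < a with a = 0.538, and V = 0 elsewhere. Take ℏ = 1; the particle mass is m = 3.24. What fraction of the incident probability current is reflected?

R = 0.966

Since E < V₀ the interior solution is evanescent with decay constant κ = √(2m(V₀ − E))/ℏ = 4.402.
κa = 2.368, sinh(κa) = 5.292.
The exact tunnelling result is T⁻¹ = 1 + V₀² sinh²(κa) / [4E(V₀ − E)] = 29.17, so T = 0.0343.
R = 1 − T = 0.966.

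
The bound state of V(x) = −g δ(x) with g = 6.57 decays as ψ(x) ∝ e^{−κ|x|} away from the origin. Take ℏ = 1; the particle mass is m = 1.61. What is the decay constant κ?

κ = 10.6

Integrate −(ℏ²/2m)ψ'' − gδ(x)ψ = Eψ from −ε to +ε: the ψ'' term gives ψ'(0⁺) − ψ'(0⁻) and the δ term gives −(2mg/ℏ²)ψ(0).
With ψ ∝ e^{−κ|x|} this yields −2κ = −2mg/ℏ², so κ = mg/ℏ² = 10.58.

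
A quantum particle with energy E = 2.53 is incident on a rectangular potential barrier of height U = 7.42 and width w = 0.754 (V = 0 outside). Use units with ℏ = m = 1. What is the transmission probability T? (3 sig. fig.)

E < U: inside the barrier ψ ∝ e^{±κx} with κ = √(2m(U − E))/ℏ = 3.127.
κw = 2.358, sinh(κw) = 5.238.
The exact tunnelling result is T⁻¹ = 1 + U² sinh²(κw) / [4E(U − E)] = 31.52, so T = 0.0317.

T = 0.0317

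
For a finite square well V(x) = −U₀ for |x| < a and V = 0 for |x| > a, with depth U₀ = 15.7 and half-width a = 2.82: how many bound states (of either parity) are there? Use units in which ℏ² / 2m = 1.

The dimensionless depth is z₀ = a√(2mU₀)/ℏ = 2.82 × √(15.70) = 11.17.
A new bound state (alternating even/odd) appears each time z₀ passes a multiple of π/2, so N = ⌊2z₀/π⌋ + 1 = ⌊7.113⌋ + 1 = 8.

N = 8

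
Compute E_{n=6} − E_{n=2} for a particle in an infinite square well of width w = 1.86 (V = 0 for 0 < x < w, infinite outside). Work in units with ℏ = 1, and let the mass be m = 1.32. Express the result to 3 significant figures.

E_n = n²π²ℏ²/(2mw²), so ΔE = (6² − 2²) π²ℏ²/(2mw²).
ΔE = 32 × π² / (2 × 1.32 × 1.86²) = 34.58.

ΔE = 34.6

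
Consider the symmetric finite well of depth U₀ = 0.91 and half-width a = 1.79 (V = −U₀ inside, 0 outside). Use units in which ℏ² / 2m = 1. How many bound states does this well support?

The dimensionless depth is z₀ = a√(2mU₀)/ℏ = 1.79 × √(0.9100) = 1.708.
A new bound state (alternating even/odd) appears each time z₀ passes a multiple of π/2, so N = ⌊2z₀/π⌋ + 1 = ⌊1.087⌋ + 1 = 2.

N = 2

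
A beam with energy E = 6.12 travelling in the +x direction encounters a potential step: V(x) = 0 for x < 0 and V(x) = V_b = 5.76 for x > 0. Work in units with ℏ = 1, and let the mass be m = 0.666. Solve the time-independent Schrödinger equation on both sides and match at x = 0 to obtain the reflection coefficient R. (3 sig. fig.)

R = 0.372

The wavenumbers are k₁ = √(2mE)/ℏ = 2.855 on the left and k₂ = √(2m(E − V_b))/ℏ = 0.6925 on the right.
Continuity of ψ and ψ′ at the step yields the reflection amplitude r = (k₁ − k₂)/(k₁ + k₂) = 0.6096; thus R = |r|² = 0.3716, T = 0.6284.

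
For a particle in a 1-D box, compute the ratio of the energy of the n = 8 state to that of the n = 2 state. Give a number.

E_n = n²π²ℏ²/(2mL²) so the ratio is n₂²/n₁² = 64/4 = 16.

16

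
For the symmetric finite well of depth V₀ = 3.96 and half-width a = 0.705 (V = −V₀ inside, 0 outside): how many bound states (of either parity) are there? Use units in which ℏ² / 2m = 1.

N = 1

The dimensionless depth is z₀ = a√(2mV₀)/ℏ = 0.705 × √(3.960) = 1.403.
A new bound state (alternating even/odd) appears each time z₀ passes a multiple of π/2, so N = ⌊2z₀/π⌋ + 1 = ⌊0.8931⌋ + 1 = 1.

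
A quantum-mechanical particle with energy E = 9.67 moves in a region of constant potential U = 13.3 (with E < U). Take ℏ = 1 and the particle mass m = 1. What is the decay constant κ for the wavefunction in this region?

Since E < U the TISE in this region is ψ'' = κ²ψ with κ = √(2m(U − E))/ℏ.
κ = √(2 × 1 × 3.63) = 2.694.

κ = 2.69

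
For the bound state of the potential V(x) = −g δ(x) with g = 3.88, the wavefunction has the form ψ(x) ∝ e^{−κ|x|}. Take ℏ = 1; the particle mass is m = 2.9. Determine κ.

κ = 11.3

Integrate −(ℏ²/2m)ψ'' − gδ(x)ψ = Eψ from −ε to +ε: the ψ'' term gives ψ'(0⁺) − ψ'(0⁻) and the δ term gives −(2mg/ℏ²)ψ(0).
With ψ ∝ e^{−κ|x|} this yields −2κ = −2mg/ℏ², so κ = mg/ℏ² = 11.25.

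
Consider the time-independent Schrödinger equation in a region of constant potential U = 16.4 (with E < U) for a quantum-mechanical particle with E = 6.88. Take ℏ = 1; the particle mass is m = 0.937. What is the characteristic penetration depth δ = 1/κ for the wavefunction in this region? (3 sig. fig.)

Since E < U the TISE in this region is ψ'' = κ²ψ with κ = √(2m(U − E))/ℏ.
κ = √(2 × 0.937 × 9.52) = 4.224. The penetration depth is δ = 1/κ = 0.237.

δ = 0.237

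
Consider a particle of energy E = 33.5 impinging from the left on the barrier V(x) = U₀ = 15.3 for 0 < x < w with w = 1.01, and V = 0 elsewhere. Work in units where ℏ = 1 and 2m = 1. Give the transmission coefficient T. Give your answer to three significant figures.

Above the barrier the interior wavenumber is k₂ = √(2m(E − U₀))/ℏ = 4.266, giving phase k₂w = 4.309.
T = [1 + U₀² sin²(k₂w) / (4E(E − U₀))]⁻¹ = 1/1.081 = 0.925.

T = 0.925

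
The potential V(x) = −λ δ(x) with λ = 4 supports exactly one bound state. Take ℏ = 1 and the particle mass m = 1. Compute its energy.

E = -8.00

For x ≠ 0 the bound state is ψ ∝ e^{−κ|x|}; integrating the TISE across the delta gives the cusp condition 2κ = 2mλ/ℏ², so κ = 4.000.
Then E = −ℏ²κ²/(2m) = −mλ²/(2ℏ²) = -8.000.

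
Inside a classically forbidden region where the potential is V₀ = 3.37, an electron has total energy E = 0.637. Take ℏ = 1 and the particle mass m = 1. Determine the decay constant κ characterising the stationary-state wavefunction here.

κ = 2.34

Since E < V₀ the TISE in this region is ψ'' = κ²ψ with κ = √(2m(V₀ − E))/ℏ.
κ = √(2 × 1 × 2.733) = 2.338.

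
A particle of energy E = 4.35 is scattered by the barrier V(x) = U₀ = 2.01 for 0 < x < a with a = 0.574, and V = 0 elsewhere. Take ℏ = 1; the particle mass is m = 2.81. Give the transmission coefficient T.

T = 0.930

Above the barrier the interior wavenumber is k₂ = √(2m(E − U₀))/ℏ = 3.626, giving phase k₂a = 2.082.
Matching at both interfaces gives T⁻¹ = 1 + U₀² sin²(k₂a) / [4E(E − U₀)] = 1.076, hence T = 0.930.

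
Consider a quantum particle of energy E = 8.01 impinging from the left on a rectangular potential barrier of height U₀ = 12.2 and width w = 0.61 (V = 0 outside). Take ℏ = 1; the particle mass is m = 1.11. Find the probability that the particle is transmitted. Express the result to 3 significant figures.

Since E < U₀ the interior solution is evanescent with decay constant κ = √(2m(U₀ − E))/ℏ = 3.050.
κw = 1.860, sinh(κw) = 3.135.
Matching ψ, ψ′ at both faces gives T = [1 + U₀² sinh²(κw) / (4E(U₀ − E))]⁻¹ = 1/11.90 = 0.0840.

T = 0.0840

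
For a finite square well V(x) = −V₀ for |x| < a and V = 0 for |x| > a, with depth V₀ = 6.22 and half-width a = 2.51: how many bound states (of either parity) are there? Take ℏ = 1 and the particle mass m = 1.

Define the well-strength parameter z₀ = (a/ℏ)√(2mV₀) = 2.51 × √(2·1·6.22) = 8.853.
The even/odd transcendental equations gain one root per π/2 in z₀, giving N = 1 + ⌊2z₀/π⌋ = 1 + ⌊5.636⌋ = 6.

N = 6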